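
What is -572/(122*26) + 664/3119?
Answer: 6195/190259 ≈ 0.032561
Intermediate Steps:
-572/(122*26) + 664/3119 = -572/3172 + 664*(1/3119) = -572*1/3172 + 664/3119 = -11/61 + 664/3119 = 6195/190259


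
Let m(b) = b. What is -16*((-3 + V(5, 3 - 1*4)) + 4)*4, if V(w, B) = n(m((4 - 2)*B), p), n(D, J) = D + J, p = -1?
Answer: 128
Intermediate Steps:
V(w, B) = -1 + 2*B (V(w, B) = (4 - 2)*B - 1 = 2*B - 1 = -1 + 2*B)
-16*((-3 + V(5, 3 - 1*4)) + 4)*4 = -16*((-3 + (-1 + 2*(3 - 1*4))) + 4)*4 = -16*((-3 + (-1 + 2*(3 - 4))) + 4)*4 = -16*((-3 + (-1 + 2*(-1))) + 4)*4 = -16*((-3 + (-1 - 2)) + 4)*4 = -16*((-3 - 3) + 4)*4 = -16*(-6 + 4)*4 = -16*(-2)*4 = 32*4 = 128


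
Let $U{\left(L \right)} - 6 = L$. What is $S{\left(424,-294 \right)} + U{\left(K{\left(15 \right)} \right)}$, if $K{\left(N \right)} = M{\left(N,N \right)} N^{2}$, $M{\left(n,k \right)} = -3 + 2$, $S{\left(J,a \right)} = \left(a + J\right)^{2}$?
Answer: $16681$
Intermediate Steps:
$S{\left(J,a \right)} = \left(J + a\right)^{2}$
$M{\left(n,k \right)} = -1$
$K{\left(N \right)} = - N^{2}$
$U{\left(L \right)} = 6 + L$
$S{\left(424,-294 \right)} + U{\left(K{\left(15 \right)} \right)} = \left(424 - 294\right)^{2} + \left(6 - 15^{2}\right) = 130^{2} + \left(6 - 225\right) = 16900 + \left(6 - 225\right) = 16900 - 219 = 16681$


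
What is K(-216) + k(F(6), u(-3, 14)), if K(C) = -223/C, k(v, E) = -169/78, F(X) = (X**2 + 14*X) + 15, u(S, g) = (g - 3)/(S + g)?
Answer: -245/216 ≈ -1.1343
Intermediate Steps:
u(S, g) = (-3 + g)/(S + g)
F(X) = 15 + X**2 + 14*X
k(v, E) = -13/6 (k(v, E) = -169*1/78 = -13/6)
K(-216) + k(F(6), u(-3, 14)) = -223/(-216) - 13/6 = -223*(-1/216) - 13/6 = 223/216 - 13/6 = -245/216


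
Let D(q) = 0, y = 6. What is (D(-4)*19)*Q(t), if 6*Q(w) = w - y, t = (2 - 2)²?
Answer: 0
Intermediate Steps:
t = 0 (t = 0² = 0)
Q(w) = -1 + w/6 (Q(w) = (w - 1*6)/6 = (w - 6)/6 = (-6 + w)/6 = -1 + w/6)
(D(-4)*19)*Q(t) = (0*19)*(-1 + (⅙)*0) = 0*(-1 + 0) = 0*(-1) = 0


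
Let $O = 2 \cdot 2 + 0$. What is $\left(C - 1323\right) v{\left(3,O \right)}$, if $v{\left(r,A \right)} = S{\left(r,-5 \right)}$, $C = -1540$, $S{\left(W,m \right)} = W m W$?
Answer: $128835$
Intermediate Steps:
$O = 4$ ($O = 4 + 0 = 4$)
$S{\left(W,m \right)} = m W^{2}$
$v{\left(r,A \right)} = - 5 r^{2}$
$\left(C - 1323\right) v{\left(3,O \right)} = \left(-1540 - 1323\right) \left(- 5 \cdot 3^{2}\right) = \left(-1540 - 1323\right) \left(\left(-5\right) 9\right) = \left(-2863\right) \left(-45\right) = 128835$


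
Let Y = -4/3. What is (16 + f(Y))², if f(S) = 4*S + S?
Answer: 784/9 ≈ 87.111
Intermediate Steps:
Y = -4/3 (Y = -4*⅓ = -4/3 ≈ -1.3333)
f(S) = 5*S
(16 + f(Y))² = (16 + 5*(-4/3))² = (16 - 20/3)² = (28/3)² = 784/9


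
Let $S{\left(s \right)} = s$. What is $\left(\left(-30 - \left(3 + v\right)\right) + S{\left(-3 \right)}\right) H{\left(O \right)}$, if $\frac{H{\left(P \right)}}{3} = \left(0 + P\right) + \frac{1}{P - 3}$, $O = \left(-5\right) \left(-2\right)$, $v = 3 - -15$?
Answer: $- \frac{11502}{7} \approx -1643.1$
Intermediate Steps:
$v = 18$ ($v = 3 + 15 = 18$)
$O = 10$
$H{\left(P \right)} = 3 P + \frac{3}{-3 + P}$ ($H{\left(P \right)} = 3 \left(\left(0 + P\right) + \frac{1}{P - 3}\right) = 3 \left(P + \frac{1}{-3 + P}\right) = 3 P + \frac{3}{-3 + P}$)
$\left(\left(-30 - \left(3 + v\right)\right) + S{\left(-3 \right)}\right) H{\left(O \right)} = \left(\left(-30 - 21\right) - 3\right) \frac{3 \left(1 + 10^{2} - 30\right)}{-3 + 10} = \left(\left(-30 - 21\right) - 3\right) \frac{3 \left(1 + 100 - 30\right)}{7} = \left(\left(-30 - 21\right) - 3\right) 3 \cdot \frac{1}{7} \cdot 71 = \left(-51 - 3\right) \frac{213}{7} = \left(-54\right) \frac{213}{7} = - \frac{11502}{7}$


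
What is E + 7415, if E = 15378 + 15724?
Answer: 38517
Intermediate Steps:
E = 31102
E + 7415 = 31102 + 7415 = 38517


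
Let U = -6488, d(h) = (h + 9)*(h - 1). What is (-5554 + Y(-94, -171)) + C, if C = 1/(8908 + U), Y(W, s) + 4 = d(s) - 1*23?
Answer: 53924861/2420 ≈ 22283.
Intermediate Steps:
d(h) = (-1 + h)*(9 + h) (d(h) = (9 + h)*(-1 + h) = (-1 + h)*(9 + h))
Y(W, s) = -36 + s**2 + 8*s (Y(W, s) = -4 + ((-9 + s**2 + 8*s) - 1*23) = -4 + ((-9 + s**2 + 8*s) - 23) = -4 + (-32 + s**2 + 8*s) = -36 + s**2 + 8*s)
C = 1/2420 (C = 1/(8908 - 6488) = 1/2420 ≈ 0.00041322)
(-5554 + Y(-94, -171)) + C = (-5554 + (-36 + (-171)**2 + 8*(-171))) + 1/2420 = (-5554 + (-36 + 29241 - 1368)) + 1/2420 = (-5554 + 27837) + 1/2420 = 22283 + 1/2420 = 53924861/2420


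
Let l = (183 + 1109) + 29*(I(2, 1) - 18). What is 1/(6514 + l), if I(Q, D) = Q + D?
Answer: 1/7371 ≈ 0.00013567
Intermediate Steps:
I(Q, D) = D + Q
l = 857 (l = (183 + 1109) + 29*((1 + 2) - 18) = 1292 + 29*(3 - 18) = 1292 + 29*(-15) = 1292 - 435 = 857)
1/(6514 + l) = 1/(6514 + 857) = 1/7371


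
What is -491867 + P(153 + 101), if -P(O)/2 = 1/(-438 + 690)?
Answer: -61975243/126 ≈ -4.9187e+5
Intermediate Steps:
P(O) = -1/126 (P(O) = -2/(-438 + 690) = -2/252 = -2*1/252 = -1/126)
-491867 + P(153 + 101) = -491867 - 1/126 = -61975243/126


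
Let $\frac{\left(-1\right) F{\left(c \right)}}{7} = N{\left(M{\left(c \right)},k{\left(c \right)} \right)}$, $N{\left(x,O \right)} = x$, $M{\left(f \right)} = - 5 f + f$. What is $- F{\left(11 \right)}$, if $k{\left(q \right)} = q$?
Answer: $-308$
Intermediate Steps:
$M{\left(f \right)} = - 4 f$
$F{\left(c \right)} = 28 c$ ($F{\left(c \right)} = - 7 \left(- 4 c\right) = 28 c$)
$- F{\left(11 \right)} = - 28 \cdot 11 = \left(-1\right) 308 = -308$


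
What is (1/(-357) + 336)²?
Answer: 14388242401/127449 ≈ 1.1289e+5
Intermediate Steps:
(1/(-357) + 336)² = (-1/357 + 336)² = (119951/357)² = 14388242401/127449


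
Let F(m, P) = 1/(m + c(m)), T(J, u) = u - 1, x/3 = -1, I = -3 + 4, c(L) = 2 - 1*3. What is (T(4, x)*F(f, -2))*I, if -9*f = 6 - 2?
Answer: 36/13 ≈ 2.7692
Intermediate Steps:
c(L) = -1 (c(L) = 2 - 3 = -1)
I = 1
x = -3 (x = 3*(-1) = -3)
T(J, u) = -1 + u
f = -4/9 (f = -(6 - 2)/9 = -1/9*4 = -4/9 ≈ -0.44444)
F(m, P) = 1/(-1 + m) (F(m, P) = 1/(m - 1) = 1/(-1 + m))
(T(4, x)*F(f, -2))*I = ((-1 - 3)/(-1 - 4/9))*1 = -4/(-13/9)*1 = -4*(-9/13)*1 = (36/13)*1 = 36/13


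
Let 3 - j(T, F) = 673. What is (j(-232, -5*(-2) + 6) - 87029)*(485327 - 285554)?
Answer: -17519892327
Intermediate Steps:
j(T, F) = -670 (j(T, F) = 3 - 1*673 = 3 - 673 = -670)
(j(-232, -5*(-2) + 6) - 87029)*(485327 - 285554) = (-670 - 87029)*(485327 - 285554) = -87699*199773 = -17519892327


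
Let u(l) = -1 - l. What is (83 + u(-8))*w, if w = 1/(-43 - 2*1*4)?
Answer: -30/17 ≈ -1.7647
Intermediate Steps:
w = -1/51 (w = 1/(-43 - 2*4) = 1/(-43 - 8) = 1/(-51) = -1/51 ≈ -0.019608)
(83 + u(-8))*w = (83 + (-1 - 1*(-8)))*(-1/51) = (83 + (-1 + 8))*(-1/51) = (83 + 7)*(-1/51) = 90*(-1/51) = -30/17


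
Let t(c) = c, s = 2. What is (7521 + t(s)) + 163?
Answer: 7686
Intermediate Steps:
(7521 + t(s)) + 163 = (7521 + 2) + 163 = 7523 + 163 = 7686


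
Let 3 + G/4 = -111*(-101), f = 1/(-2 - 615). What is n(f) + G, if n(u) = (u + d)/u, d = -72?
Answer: 89257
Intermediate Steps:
f = -1/617 (f = 1/(-617) = -1/617 ≈ -0.0016207)
n(u) = (-72 + u)/u (n(u) = (u - 72)/u = (-72 + u)/u)
G = 44832 (G = -12 + 4*(-111*(-101)) = -12 + 4*11211 = -12 + 44844 = 44832)
n(f) + G = (-72 - 1/617)/(-1/617) + 44832 = -617*(-44425/617) + 44832 = 44425 + 44832 = 89257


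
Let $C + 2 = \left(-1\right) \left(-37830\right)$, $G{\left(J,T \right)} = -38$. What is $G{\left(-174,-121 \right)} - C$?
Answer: $-37866$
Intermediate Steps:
$C = 37828$ ($C = -2 - -37830 = -2 + 37830 = 37828$)
$G{\left(-174,-121 \right)} - C = -38 - 37828 = -37866$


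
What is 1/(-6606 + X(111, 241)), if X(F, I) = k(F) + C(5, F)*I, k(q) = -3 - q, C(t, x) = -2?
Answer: -1/7202 ≈ -0.00013885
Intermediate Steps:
X(F, I) = -3 - F - 2*I (X(F, I) = (-3 - F) - 2*I = -3 - F - 2*I)
1/(-6606 + X(111, 241)) = 1/(-6606 + (-3 - 1*111 - 2*241)) = 1/(-6606 + (-3 - 111 - 482)) = 1/(-6606 - 596) = 1/(-7202) = -1/7202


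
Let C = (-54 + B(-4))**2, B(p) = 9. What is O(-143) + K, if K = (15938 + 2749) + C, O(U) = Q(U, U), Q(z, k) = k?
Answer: 20569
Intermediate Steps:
O(U) = U
C = 2025 (C = (-54 + 9)**2 = (-45)**2 = 2025)
K = 20712 (K = (15938 + 2749) + 2025 = 18687 + 2025 = 20712)
O(-143) + K = -143 + 20712 = 20569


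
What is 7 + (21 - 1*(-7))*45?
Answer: 1267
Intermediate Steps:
7 + (21 - 1*(-7))*45 = 7 + (21 + 7)*45 = 7 + 28*45 = 7 + 1260 = 1267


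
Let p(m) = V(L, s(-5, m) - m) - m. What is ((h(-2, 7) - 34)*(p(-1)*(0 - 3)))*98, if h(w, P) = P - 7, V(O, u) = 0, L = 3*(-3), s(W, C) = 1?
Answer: 9996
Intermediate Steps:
L = -9
p(m) = -m (p(m) = 0 - m = -m)
h(w, P) = -7 + P
((h(-2, 7) - 34)*(p(-1)*(0 - 3)))*98 = (((-7 + 7) - 34)*((-1*(-1))*(0 - 3)))*98 = ((0 - 34)*(1*(-3)))*98 = -34*(-3)*98 = 102*98 = 9996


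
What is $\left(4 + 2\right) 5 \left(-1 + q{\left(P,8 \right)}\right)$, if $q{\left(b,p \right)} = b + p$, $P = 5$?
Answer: $360$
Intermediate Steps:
$\left(4 + 2\right) 5 \left(-1 + q{\left(P,8 \right)}\right) = \left(4 + 2\right) 5 \left(-1 + \left(5 + 8\right)\right) = 6 \cdot 5 \left(-1 + 13\right) = 30 \cdot 12 = 360$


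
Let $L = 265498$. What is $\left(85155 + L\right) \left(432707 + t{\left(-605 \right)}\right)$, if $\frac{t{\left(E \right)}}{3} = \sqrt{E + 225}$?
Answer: $151730007671 + 2103918 i \sqrt{95} \approx 1.5173 \cdot 10^{11} + 2.0506 \cdot 10^{7} i$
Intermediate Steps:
$t{\left(E \right)} = 3 \sqrt{225 + E}$ ($t{\left(E \right)} = 3 \sqrt{E + 225} = 3 \sqrt{225 + E}$)
$\left(85155 + L\right) \left(432707 + t{\left(-605 \right)}\right) = \left(85155 + 265498\right) \left(432707 + 3 \sqrt{225 - 605}\right) = 350653 \left(432707 + 3 \sqrt{-380}\right) = 350653 \left(432707 + 3 \cdot 2 i \sqrt{95}\right) = 350653 \left(432707 + 6 i \sqrt{95}\right) = 151730007671 + 2103918 i \sqrt{95}$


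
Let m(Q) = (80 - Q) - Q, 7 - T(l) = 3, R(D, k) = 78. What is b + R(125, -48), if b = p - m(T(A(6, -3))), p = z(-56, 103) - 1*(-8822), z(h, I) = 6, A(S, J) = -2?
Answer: 8834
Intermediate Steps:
T(l) = 4 (T(l) = 7 - 1*3 = 7 - 3 = 4)
m(Q) = 80 - 2*Q
p = 8828 (p = 6 - 1*(-8822) = 6 + 8822 = 8828)
b = 8756 (b = 8828 - (80 - 2*4) = 8828 - (80 - 8) = 8828 - 1*72 = 8828 - 72 = 8756)
b + R(125, -48) = 8756 + 78 = 8834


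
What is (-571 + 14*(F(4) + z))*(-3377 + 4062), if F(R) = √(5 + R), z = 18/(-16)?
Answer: -1492615/4 ≈ -3.7315e+5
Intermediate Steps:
z = -9/8 (z = 18*(-1/16) = -9/8 ≈ -1.1250)
(-571 + 14*(F(4) + z))*(-3377 + 4062) = (-571 + 14*(√(5 + 4) - 9/8))*(-3377 + 4062) = (-571 + 14*(√9 - 9/8))*685 = (-571 + 14*(3 - 9/8))*685 = (-571 + 14*(15/8))*685 = (-571 + 105/4)*685 = -2179/4*685 = -1492615/4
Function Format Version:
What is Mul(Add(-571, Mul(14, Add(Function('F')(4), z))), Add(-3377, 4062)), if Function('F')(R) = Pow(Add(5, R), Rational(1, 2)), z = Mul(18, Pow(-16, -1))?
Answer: Rational(-1492615, 4) ≈ -3.7315e+5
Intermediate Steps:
z = Rational(-9, 8) (z = Mul(18, Rational(-1, 16)) = Rational(-9, 8) ≈ -1.1250)
Mul(Add(-571, Mul(14, Add(Function('F')(4), z))), Add(-3377, 4062)) = Mul(Add(-571, Mul(14, Add(Pow(Add(5, 4), Rational(1, 2)), Rational(-9, 8)))), Add(-3377, 4062)) = Mul(Add(-571, Mul(14, Add(Pow(9, Rational(1, 2)), Rational(-9, 8)))), 685) = Mul(Add(-571, Mul(14, Add(3, Rational(-9, 8)))), 685) = Mul(Add(-571, Mul(14, Rational(15, 8))), 685) = Mul(Add(-571, Rational(105, 4)), 685) = Mul(Rational(-2179, 4), 685) = Rational(-1492615, 4)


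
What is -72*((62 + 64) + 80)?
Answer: -14832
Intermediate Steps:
-72*((62 + 64) + 80) = -72*(126 + 80) = -72*206 = -14832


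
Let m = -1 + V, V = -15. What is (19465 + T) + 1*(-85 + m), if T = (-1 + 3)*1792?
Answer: 22948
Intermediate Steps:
T = 3584 (T = 2*1792 = 3584)
m = -16 (m = -1 - 15 = -16)
(19465 + T) + 1*(-85 + m) = (19465 + 3584) + 1*(-85 - 16) = 23049 + 1*(-101) = 23049 - 101 = 22948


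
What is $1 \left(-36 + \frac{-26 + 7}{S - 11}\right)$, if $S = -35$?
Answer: $- \frac{1637}{46} \approx -35.587$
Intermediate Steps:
$1 \left(-36 + \frac{-26 + 7}{S - 11}\right) = 1 \left(-36 + \frac{-26 + 7}{-35 - 11}\right) = 1 \left(-36 - \frac{19}{-46}\right) = 1 \left(-36 - - \frac{19}{46}\right) = 1 \left(-36 + \frac{19}{46}\right) = 1 \left(- \frac{1637}{46}\right) = - \frac{1637}{46}$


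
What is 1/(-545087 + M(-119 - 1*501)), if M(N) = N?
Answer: -1/545707 ≈ -1.8325e-6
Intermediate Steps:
1/(-545087 + M(-119 - 1*501)) = 1/(-545087 + (-119 - 1*501)) = 1/(-545087 + (-119 - 501)) = 1/(-545087 - 620) = 1/(-545707) = -1/545707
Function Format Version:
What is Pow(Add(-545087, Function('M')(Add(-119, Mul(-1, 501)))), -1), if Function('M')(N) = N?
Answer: Rational(-1, 545707) ≈ -1.8325e-6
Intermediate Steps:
Pow(Add(-545087, Function('M')(Add(-119, Mul(-1, 501)))), -1) = Pow(Add(-545087, Add(-119, Mul(-1, 501))), -1) = Pow(Add(-545087, Add(-119, -501)), -1) = Pow(Add(-545087, -620), -1) = Pow(-545707, -1) = Rational(-1, 545707)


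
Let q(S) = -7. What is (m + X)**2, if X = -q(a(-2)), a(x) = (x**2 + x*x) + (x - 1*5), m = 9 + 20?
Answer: 1296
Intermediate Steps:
m = 29
a(x) = -5 + x + 2*x**2 (a(x) = (x**2 + x**2) + (x - 5) = 2*x**2 + (-5 + x) = -5 + x + 2*x**2)
X = 7 (X = -1*(-7) = 7)
(m + X)**2 = (29 + 7)**2 = 36**2 = 1296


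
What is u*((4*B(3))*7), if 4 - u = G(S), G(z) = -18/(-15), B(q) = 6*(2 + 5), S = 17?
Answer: 16464/5 ≈ 3292.8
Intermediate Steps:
B(q) = 42 (B(q) = 6*7 = 42)
G(z) = 6/5 (G(z) = -18*(-1/15) = 6/5)
u = 14/5 (u = 4 - 1*6/5 = 4 - 6/5 = 14/5 ≈ 2.8000)
u*((4*B(3))*7) = 14*((4*42)*7)/5 = 14*(168*7)/5 = (14/5)*1176 = 16464/5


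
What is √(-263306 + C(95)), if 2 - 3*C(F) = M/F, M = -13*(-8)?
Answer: 2*I*√5346751335/285 ≈ 513.13*I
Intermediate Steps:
M = 104
C(F) = ⅔ - 104/(3*F)
√(-263306 + C(95)) = √(-263306 + (⅔)*(-52 + 95)/95) = √(-263306 + (⅔)*(1/95)*43) = √(-263306 + 86/285) = √(-75042124/285) = 2*I*√5346751335/285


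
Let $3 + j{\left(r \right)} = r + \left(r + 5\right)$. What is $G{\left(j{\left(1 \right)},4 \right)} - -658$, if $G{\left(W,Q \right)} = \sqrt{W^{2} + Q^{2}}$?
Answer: $658 + 4 \sqrt{2} \approx 663.66$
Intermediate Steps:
$j{\left(r \right)} = 2 + 2 r$ ($j{\left(r \right)} = -3 + \left(r + \left(r + 5\right)\right) = -3 + \left(r + \left(5 + r\right)\right) = -3 + \left(5 + 2 r\right) = 2 + 2 r$)
$G{\left(W,Q \right)} = \sqrt{Q^{2} + W^{2}}$
$G{\left(j{\left(1 \right)},4 \right)} - -658 = \sqrt{4^{2} + \left(2 + 2 \cdot 1\right)^{2}} - -658 = \sqrt{16 + \left(2 + 2\right)^{2}} + 658 = \sqrt{16 + 4^{2}} + 658 = \sqrt{16 + 16} + 658 = \sqrt{32} + 658 = 4 \sqrt{2} + 658 = 658 + 4 \sqrt{2}$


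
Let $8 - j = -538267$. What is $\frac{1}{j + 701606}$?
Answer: $\frac{1}{1239881} \approx 8.0653 \cdot 10^{-7}$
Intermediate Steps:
$j = 538275$ ($j = 8 - -538267 = 8 + 538267 = 538275$)
$\frac{1}{j + 701606} = \frac{1}{538275 + 701606} = \frac{1}{1239881}$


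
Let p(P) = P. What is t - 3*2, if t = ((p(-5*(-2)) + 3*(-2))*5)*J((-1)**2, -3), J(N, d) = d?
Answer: -66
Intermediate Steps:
t = -60 (t = ((-5*(-2) + 3*(-2))*5)*(-3) = ((10 - 6)*5)*(-3) = (4*5)*(-3) = 20*(-3) = -60)
t - 3*2 = -60 - 3*2 = -60 - 6 = -66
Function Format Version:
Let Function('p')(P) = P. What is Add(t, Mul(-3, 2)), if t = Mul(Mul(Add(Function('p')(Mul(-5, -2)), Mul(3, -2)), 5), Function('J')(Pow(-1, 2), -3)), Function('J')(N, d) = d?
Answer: -66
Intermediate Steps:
t = -60 (t = Mul(Mul(Add(Mul(-5, -2), Mul(3, -2)), 5), -3) = Mul(Mul(Add(10, -6), 5), -3) = Mul(Mul(4, 5), -3) = Mul(20, -3) = -60)
Add(t, Mul(-3, 2)) = Add(-60, Mul(-3, 2)) = Add(-60, -6) = -66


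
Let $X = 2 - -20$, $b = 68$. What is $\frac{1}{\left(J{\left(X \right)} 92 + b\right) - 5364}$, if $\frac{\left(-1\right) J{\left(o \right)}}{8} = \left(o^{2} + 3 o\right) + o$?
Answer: $- \frac{1}{426288} \approx -2.3458 \cdot 10^{-6}$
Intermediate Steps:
$X = 22$ ($X = 2 + 20 = 22$)
$J{\left(o \right)} = - 32 o - 8 o^{2}$ ($J{\left(o \right)} = - 8 \left(\left(o^{2} + 3 o\right) + o\right) = - 8 \left(o^{2} + 4 o\right) = - 32 o - 8 o^{2}$)
$\frac{1}{\left(J{\left(X \right)} 92 + b\right) - 5364} = \frac{1}{\left(\left(-8\right) 22 \left(4 + 22\right) 92 + 68\right) - 5364} = \frac{1}{\left(\left(-8\right) 22 \cdot 26 \cdot 92 + 68\right) - 5364} = \frac{1}{\left(\left(-4576\right) 92 + 68\right) - 5364} = \frac{1}{\left(-420992 + 68\right) - 5364} = \frac{1}{-420924 - 5364} = \frac{1}{-426288} = - \frac{1}{426288}$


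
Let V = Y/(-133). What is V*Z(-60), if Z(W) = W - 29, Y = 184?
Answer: 16376/133 ≈ 123.13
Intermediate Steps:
Z(W) = -29 + W
V = -184/133 (V = 184/(-133) = 184*(-1/133) = -184/133 ≈ -1.3835)
V*Z(-60) = -184*(-29 - 60)/133 = -184/133*(-89) = 16376/133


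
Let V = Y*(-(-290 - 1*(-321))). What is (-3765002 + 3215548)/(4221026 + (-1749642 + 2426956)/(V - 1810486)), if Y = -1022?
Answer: -488685486508/3754188627795 ≈ -0.13017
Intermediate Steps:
V = 31682 (V = -(-1022)*(-290 - 1*(-321)) = -(-1022)*(-290 + 321) = -(-1022)*31 = -1022*(-31) = 31682)
(-3765002 + 3215548)/(4221026 + (-1749642 + 2426956)/(V - 1810486)) = (-3765002 + 3215548)/(4221026 + (-1749642 + 2426956)/(31682 - 1810486)) = -549454/(4221026 + 677314/(-1778804)) = -549454/(4221026 + 677314*(-1/1778804)) = -549454/(4221026 - 338657/889402) = -549454/3754188627795/889402 = -549454*889402/3754188627795 = -488685486508/3754188627795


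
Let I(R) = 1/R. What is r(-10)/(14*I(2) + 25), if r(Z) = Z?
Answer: -5/16 ≈ -0.31250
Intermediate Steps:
r(-10)/(14*I(2) + 25) = -10/(14/2 + 25) = -10/(14*(½) + 25) = -10/(7 + 25) = -10/32 = -10*1/32 = -5/16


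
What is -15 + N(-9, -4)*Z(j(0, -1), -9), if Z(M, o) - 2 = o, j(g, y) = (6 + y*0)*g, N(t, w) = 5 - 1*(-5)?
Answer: -85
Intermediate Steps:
N(t, w) = 10 (N(t, w) = 5 + 5 = 10)
j(g, y) = 6*g (j(g, y) = (6 + 0)*g = 6*g)
Z(M, o) = 2 + o
-15 + N(-9, -4)*Z(j(0, -1), -9) = -15 + 10*(2 - 9) = -15 + 10*(-7) = -15 - 70 = -85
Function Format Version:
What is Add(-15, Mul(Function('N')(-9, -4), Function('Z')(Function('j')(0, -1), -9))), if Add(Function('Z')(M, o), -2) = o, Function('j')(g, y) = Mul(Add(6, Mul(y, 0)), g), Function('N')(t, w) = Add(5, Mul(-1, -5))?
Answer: -85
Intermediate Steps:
Function('N')(t, w) = 10 (Function('N')(t, w) = Add(5, 5) = 10)
Function('j')(g, y) = Mul(6, g) (Function('j')(g, y) = Mul(Add(6, 0), g) = Mul(6, g))
Function('Z')(M, o) = Add(2, o)
Add(-15, Mul(Function('N')(-9, -4), Function('Z')(Function('j')(0, -1), -9))) = Add(-15, Mul(10, Add(2, -9))) = Add(-15, Mul(10, -7)) = Add(-15, -70) = -85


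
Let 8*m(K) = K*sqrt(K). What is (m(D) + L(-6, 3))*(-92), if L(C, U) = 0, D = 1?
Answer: -23/2 ≈ -11.500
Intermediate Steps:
m(K) = K**(3/2)/8 (m(K) = (K*sqrt(K))/8 = K**(3/2)/8)
(m(D) + L(-6, 3))*(-92) = (1**(3/2)/8 + 0)*(-92) = ((1/8)*1 + 0)*(-92) = (1/8 + 0)*(-92) = (1/8)*(-92) = -23/2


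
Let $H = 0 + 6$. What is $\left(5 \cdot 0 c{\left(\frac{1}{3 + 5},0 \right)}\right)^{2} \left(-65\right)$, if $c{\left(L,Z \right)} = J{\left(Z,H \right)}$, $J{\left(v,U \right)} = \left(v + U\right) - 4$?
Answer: $0$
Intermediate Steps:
$H = 6$
$J{\left(v,U \right)} = -4 + U + v$ ($J{\left(v,U \right)} = \left(U + v\right) - 4 = -4 + U + v$)
$c{\left(L,Z \right)} = 2 + Z$ ($c{\left(L,Z \right)} = -4 + 6 + Z = 2 + Z$)
$\left(5 \cdot 0 c{\left(\frac{1}{3 + 5},0 \right)}\right)^{2} \left(-65\right) = \left(5 \cdot 0 \left(2 + 0\right)\right)^{2} \left(-65\right) = \left(0 \cdot 2\right)^{2} \left(-65\right) = 0^{2} \left(-65\right) = 0 \left(-65\right) = 0$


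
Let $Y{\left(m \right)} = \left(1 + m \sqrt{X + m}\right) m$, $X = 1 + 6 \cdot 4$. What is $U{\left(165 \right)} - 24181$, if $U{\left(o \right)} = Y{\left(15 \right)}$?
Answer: $-24166 + 450 \sqrt{10} \approx -22743.0$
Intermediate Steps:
$X = 25$ ($X = 1 + 24 = 25$)
$Y{\left(m \right)} = m \left(1 + m \sqrt{25 + m}\right)$ ($Y{\left(m \right)} = \left(1 + m \sqrt{25 + m}\right) m = m \left(1 + m \sqrt{25 + m}\right)$)
$U{\left(o \right)} = 15 + 450 \sqrt{10}$ ($U{\left(o \right)} = 15 \left(1 + 15 \sqrt{25 + 15}\right) = 15 \left(1 + 15 \sqrt{40}\right) = 15 \left(1 + 15 \cdot 2 \sqrt{10}\right) = 15 \left(1 + 30 \sqrt{10}\right) = 15 + 450 \sqrt{10}$)
$U{\left(165 \right)} - 24181 = \left(15 + 450 \sqrt{10}\right) - 24181 = -24166 + 450 \sqrt{10}$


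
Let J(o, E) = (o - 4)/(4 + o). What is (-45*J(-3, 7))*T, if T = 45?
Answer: 14175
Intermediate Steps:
J(o, E) = (-4 + o)/(4 + o)
(-45*J(-3, 7))*T = -45*(-4 - 3)/(4 - 3)*45 = -45*(-7)/1*45 = -45*(-7)*45 = 315*45 = 14175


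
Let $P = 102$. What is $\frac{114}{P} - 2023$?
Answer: $- \frac{34372}{17} \approx -2021.9$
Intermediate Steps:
$\frac{114}{P} - 2023 = \frac{114}{102} - 2023 = 114 \cdot \frac{1}{102} - 2023 = \frac{19}{17} - 2023 = - \frac{34372}{17}$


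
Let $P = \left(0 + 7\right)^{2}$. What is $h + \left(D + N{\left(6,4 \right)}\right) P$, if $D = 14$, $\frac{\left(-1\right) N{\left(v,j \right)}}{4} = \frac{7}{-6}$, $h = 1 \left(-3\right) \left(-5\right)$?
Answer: $\frac{2789}{3} \approx 929.67$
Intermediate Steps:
$h = 15$ ($h = \left(-3\right) \left(-5\right) = 15$)
$N{\left(v,j \right)} = \frac{14}{3}$ ($N{\left(v,j \right)} = - 4 \frac{7}{-6} = - 4 \cdot 7 \left(- \frac{1}{6}\right) = \left(-4\right) \left(- \frac{7}{6}\right) = \frac{14}{3}$)
$P = 49$ ($P = 7^{2} = 49$)
$h + \left(D + N{\left(6,4 \right)}\right) P = 15 + \left(14 + \frac{14}{3}\right) 49 = 15 + \frac{56}{3} \cdot 49 = 15 + \frac{2744}{3} = \frac{2789}{3}$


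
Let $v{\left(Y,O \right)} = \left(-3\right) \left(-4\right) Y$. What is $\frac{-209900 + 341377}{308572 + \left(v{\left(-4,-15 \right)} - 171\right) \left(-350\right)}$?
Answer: $\frac{131477}{385222} \approx 0.3413$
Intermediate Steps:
$v{\left(Y,O \right)} = 12 Y$
$\frac{-209900 + 341377}{308572 + \left(v{\left(-4,-15 \right)} - 171\right) \left(-350\right)} = \frac{-209900 + 341377}{308572 + \left(12 \left(-4\right) - 171\right) \left(-350\right)} = \frac{131477}{308572 + \left(-48 - 171\right) \left(-350\right)} = \frac{131477}{308572 - -76650} = \frac{131477}{308572 + 76650} = \frac{131477}{385222}$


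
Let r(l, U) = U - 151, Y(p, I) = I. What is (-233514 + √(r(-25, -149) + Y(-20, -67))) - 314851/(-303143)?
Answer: -70787819651/303143 + I*√367 ≈ -2.3351e+5 + 19.157*I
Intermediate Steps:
r(l, U) = -151 + U
(-233514 + √(r(-25, -149) + Y(-20, -67))) - 314851/(-303143) = (-233514 + √((-151 - 149) - 67)) - 314851/(-303143) = (-233514 + √(-300 - 67)) - 314851*(-1/303143) = (-233514 + √(-367)) + 314851/303143 = (-233514 + I*√367) + 314851/303143 = -70787819651/303143 + I*√367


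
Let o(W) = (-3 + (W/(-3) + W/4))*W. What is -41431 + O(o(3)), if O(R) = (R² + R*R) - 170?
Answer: -331287/8 ≈ -41411.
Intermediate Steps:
o(W) = W*(-3 - W/12) (o(W) = (-3 + (W*(-⅓) + W*(¼)))*W = (-3 + (-W/3 + W/4))*W = (-3 - W/12)*W = W*(-3 - W/12))
O(R) = -170 + 2*R² (O(R) = (R² + R²) - 170 = 2*R² - 170 = -170 + 2*R²)
-41431 + O(o(3)) = -41431 + (-170 + 2*(-1/12*3*(36 + 3))²) = -41431 + (-170 + 2*(-1/12*3*39)²) = -41431 + (-170 + 2*(-39/4)²) = -41431 + (-170 + 2*(1521/16)) = -41431 + (-170 + 1521/8) = -41431 + 161/8 = -331287/8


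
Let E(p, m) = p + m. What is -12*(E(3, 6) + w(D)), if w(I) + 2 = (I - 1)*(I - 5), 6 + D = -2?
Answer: -1488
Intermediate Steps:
D = -8 (D = -6 - 2 = -8)
E(p, m) = m + p
w(I) = -2 + (-1 + I)*(-5 + I) (w(I) = -2 + (I - 1)*(I - 5) = -2 + (-1 + I)*(-5 + I))
-12*(E(3, 6) + w(D)) = -12*((6 + 3) + (3 + (-8)² - 6*(-8))) = -12*(9 + (3 + 64 + 48)) = -12*(9 + 115) = -12*124 = -1488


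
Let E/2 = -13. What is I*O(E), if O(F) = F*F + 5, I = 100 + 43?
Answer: 97383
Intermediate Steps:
I = 143
E = -26 (E = 2*(-13) = -26)
O(F) = 5 + F**2 (O(F) = F**2 + 5 = 5 + F**2)
I*O(E) = 143*(5 + (-26)**2) = 143*(5 + 676) = 143*681 = 97383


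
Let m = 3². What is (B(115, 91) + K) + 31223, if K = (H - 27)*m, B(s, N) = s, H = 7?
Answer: 31158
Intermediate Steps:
m = 9
K = -180 (K = (7 - 27)*9 = -20*9 = -180)
(B(115, 91) + K) + 31223 = (115 - 180) + 31223 = -65 + 31223 = 31158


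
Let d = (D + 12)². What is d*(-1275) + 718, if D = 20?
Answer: -1304882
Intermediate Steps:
d = 1024 (d = (20 + 12)² = 32² = 1024)
d*(-1275) + 718 = 1024*(-1275) + 718 = -1305600 + 718 = -1304882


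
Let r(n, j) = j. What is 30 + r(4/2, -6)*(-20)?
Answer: 150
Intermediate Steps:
30 + r(4/2, -6)*(-20) = 30 - 6*(-20) = 30 + 120 = 150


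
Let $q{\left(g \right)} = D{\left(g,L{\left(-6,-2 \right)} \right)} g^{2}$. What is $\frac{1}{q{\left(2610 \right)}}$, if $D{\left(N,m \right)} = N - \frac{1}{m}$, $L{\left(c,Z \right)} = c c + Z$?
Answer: $\frac{17}{302249470950} \approx 5.6245 \cdot 10^{-11}$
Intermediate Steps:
$L{\left(c,Z \right)} = Z + c^{2}$ ($L{\left(c,Z \right)} = c^{2} + Z = Z + c^{2}$)
$q{\left(g \right)} = g^{2} \left(- \frac{1}{34} + g\right)$ ($q{\left(g \right)} = \left(g - \frac{1}{-2 + \left(-6\right)^{2}}\right) g^{2} = \left(g - \frac{1}{-2 + 36}\right) g^{2} = \left(g - \frac{1}{34}\right) g^{2} = \left(- \frac{1}{34} + g\right) g^{2} = g^{2} \left(- \frac{1}{34} + g\right)$)
$\frac{1}{q{\left(2610 \right)}} = \frac{1}{2610^{2} \left(- \frac{1}{34} + 2610\right)} = \frac{1}{6812100 \cdot \frac{88739}{34}} = \frac{1}{\frac{302249470950}{17}} = \frac{17}{302249470950}$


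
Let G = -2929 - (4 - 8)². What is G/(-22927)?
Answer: 2945/22927 ≈ 0.12845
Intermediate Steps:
G = -2945 (G = -2929 - 1*(-4)² = -2929 - 1*16 = -2929 - 16 = -2945)
G/(-22927) = -2945/(-22927) = -2945*(-1/22927) = 2945/22927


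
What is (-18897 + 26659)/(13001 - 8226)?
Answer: 7762/4775 ≈ 1.6255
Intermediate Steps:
(-18897 + 26659)/(13001 - 8226) = 7762/4775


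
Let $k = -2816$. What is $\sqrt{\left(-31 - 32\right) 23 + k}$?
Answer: $i \sqrt{4265} \approx 65.307 i$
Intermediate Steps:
$\sqrt{\left(-31 - 32\right) 23 + k} = \sqrt{\left(-31 - 32\right) 23 - 2816} = \sqrt{\left(-63\right) 23 - 2816} = \sqrt{-1449 - 2816} = \sqrt{-4265} = i \sqrt{4265}$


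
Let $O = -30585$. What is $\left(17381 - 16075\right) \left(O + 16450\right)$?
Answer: $-18460310$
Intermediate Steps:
$\left(17381 - 16075\right) \left(O + 16450\right) = \left(17381 - 16075\right) \left(-30585 + 16450\right) = \left(17381 - 16075\right) \left(-14135\right) = 1306 \left(-14135\right) = -18460310$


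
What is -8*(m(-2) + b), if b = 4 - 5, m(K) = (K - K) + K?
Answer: 24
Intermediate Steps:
m(K) = K (m(K) = 0 + K = K)
b = -1
-8*(m(-2) + b) = -8*(-2 - 1) = -8*(-3) = 24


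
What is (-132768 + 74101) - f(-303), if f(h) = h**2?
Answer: -150476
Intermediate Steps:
(-132768 + 74101) - f(-303) = (-132768 + 74101) - 1*(-303)**2 = -58667 - 1*91809 = -58667 - 91809 = -150476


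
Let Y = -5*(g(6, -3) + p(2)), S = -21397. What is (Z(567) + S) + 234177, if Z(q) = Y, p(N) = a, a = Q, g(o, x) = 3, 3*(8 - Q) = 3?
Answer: 212730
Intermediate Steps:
Q = 7 (Q = 8 - ⅓*3 = 8 - 1 = 7)
a = 7
p(N) = 7
Y = -50 (Y = -5*(3 + 7) = -5*10 = -50)
Z(q) = -50
(Z(567) + S) + 234177 = (-50 - 21397) + 234177 = -21447 + 234177 = 212730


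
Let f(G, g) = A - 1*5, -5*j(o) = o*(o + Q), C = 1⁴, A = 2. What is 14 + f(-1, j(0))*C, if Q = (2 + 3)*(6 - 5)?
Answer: 11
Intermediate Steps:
C = 1
Q = 5 (Q = 5*1 = 5)
j(o) = -o*(5 + o)/5 (j(o) = -o*(o + 5)/5 = -o*(5 + o)/5)
f(G, g) = -3 (f(G, g) = 2 - 1*5 = 2 - 5 = -3)
14 + f(-1, j(0))*C = 14 - 3*1 = 14 - 3 = 11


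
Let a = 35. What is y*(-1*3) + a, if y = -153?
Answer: 494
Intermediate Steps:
y*(-1*3) + a = -(-153)*3 + 35 = -153*(-3) + 35 = 459 + 35 = 494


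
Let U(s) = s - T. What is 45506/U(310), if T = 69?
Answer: 45506/241 ≈ 188.82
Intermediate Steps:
U(s) = -69 + s (U(s) = s - 1*69 = s - 69 = -69 + s)
45506/U(310) = 45506/(-69 + 310) = 45506/241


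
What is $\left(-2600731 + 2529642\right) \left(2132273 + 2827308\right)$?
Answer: $-352571653709$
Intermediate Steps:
$\left(-2600731 + 2529642\right) \left(2132273 + 2827308\right) = \left(-71089\right) 4959581 = -352571653709$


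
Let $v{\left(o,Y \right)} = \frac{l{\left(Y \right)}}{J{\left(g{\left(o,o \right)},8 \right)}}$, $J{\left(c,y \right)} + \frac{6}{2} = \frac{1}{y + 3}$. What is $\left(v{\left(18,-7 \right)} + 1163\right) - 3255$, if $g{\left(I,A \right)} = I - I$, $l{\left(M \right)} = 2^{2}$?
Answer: $- \frac{16747}{8} \approx -2093.4$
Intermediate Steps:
$l{\left(M \right)} = 4$
$g{\left(I,A \right)} = 0$
$J{\left(c,y \right)} = -3 + \frac{1}{3 + y}$ ($J{\left(c,y \right)} = -3 + \frac{1}{y + 3} = -3 + \frac{1}{3 + y}$)
$v{\left(o,Y \right)} = - \frac{11}{8}$ ($v{\left(o,Y \right)} = \frac{4}{\frac{1}{3 + 8} \left(-8 - 24\right)} = \frac{4}{\frac{1}{11} \left(-8 - 24\right)} = \frac{4}{\frac{1}{11} \left(-32\right)} = \frac{4}{- \frac{32}{11}} = 4 \left(- \frac{11}{32}\right) = - \frac{11}{8}$)
$\left(v{\left(18,-7 \right)} + 1163\right) - 3255 = \left(- \frac{11}{8} + 1163\right) - 3255 = \frac{9293}{8} - 3255 = - \frac{16747}{8}$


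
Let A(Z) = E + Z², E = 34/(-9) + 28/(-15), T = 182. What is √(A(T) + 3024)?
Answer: √8132030/15 ≈ 190.11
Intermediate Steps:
E = -254/45 (E = 34*(-⅑) + 28*(-1/15) = -34/9 - 28/15 = -254/45 ≈ -5.6444)
A(Z) = -254/45 + Z²
√(A(T) + 3024) = √((-254/45 + 182²) + 3024) = √((-254/45 + 33124) + 3024) = √(1490326/45 + 3024) = √(1626406/45) = √8132030/15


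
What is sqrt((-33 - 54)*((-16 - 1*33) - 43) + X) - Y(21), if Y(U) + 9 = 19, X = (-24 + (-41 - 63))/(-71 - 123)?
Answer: -10 + 2*sqrt(18828961)/97 ≈ 79.469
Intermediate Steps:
X = 64/97 (X = (-24 - 104)/(-194) = -128*(-1/194) = 64/97 ≈ 0.65979)
Y(U) = 10 (Y(U) = -9 + 19 = 10)
sqrt((-33 - 54)*((-16 - 1*33) - 43) + X) - Y(21) = sqrt((-33 - 54)*((-16 - 1*33) - 43) + 64/97) - 1*10 = sqrt(-87*((-16 - 33) - 43) + 64/97) - 10 = sqrt(-87*(-49 - 43) + 64/97) - 10 = sqrt(-87*(-92) + 64/97) - 10 = sqrt(8004 + 64/97) - 10 = sqrt(776452/97) - 10 = 2*sqrt(18828961)/97 - 10 = -10 + 2*sqrt(18828961)/97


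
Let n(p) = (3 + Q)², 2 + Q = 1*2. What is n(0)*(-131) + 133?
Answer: -1046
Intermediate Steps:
Q = 0 (Q = -2 + 1*2 = -2 + 2 = 0)
n(p) = 9 (n(p) = (3 + 0)² = 3² = 9)
n(0)*(-131) + 133 = 9*(-131) + 133 = -1179 + 133 = -1046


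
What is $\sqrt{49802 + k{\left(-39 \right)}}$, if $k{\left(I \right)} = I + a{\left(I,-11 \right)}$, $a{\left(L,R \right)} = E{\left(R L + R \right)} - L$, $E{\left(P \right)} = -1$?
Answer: $\sqrt{49801} \approx 223.16$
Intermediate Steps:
$a{\left(L,R \right)} = -1 - L$
$k{\left(I \right)} = -1$ ($k{\left(I \right)} = I - \left(1 + I\right) = -1$)
$\sqrt{49802 + k{\left(-39 \right)}} = \sqrt{49802 - 1} = \sqrt{49801}$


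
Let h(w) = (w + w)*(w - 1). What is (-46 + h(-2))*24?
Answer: -816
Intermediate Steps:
h(w) = 2*w*(-1 + w) (h(w) = (2*w)*(-1 + w) = 2*w*(-1 + w))
(-46 + h(-2))*24 = (-46 + 2*(-2)*(-1 - 2))*24 = (-46 + 2*(-2)*(-3))*24 = (-46 + 12)*24 = -34*24 = -816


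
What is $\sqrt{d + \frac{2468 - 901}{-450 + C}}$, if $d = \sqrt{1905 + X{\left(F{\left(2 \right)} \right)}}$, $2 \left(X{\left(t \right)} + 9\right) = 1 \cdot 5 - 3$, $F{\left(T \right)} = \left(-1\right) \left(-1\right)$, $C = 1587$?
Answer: $\frac{\sqrt{1781679 + 1292769 \sqrt{1897}}}{1137} \approx 6.7032$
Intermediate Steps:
$F{\left(T \right)} = 1$
$X{\left(t \right)} = -8$ ($X{\left(t \right)} = -9 + \frac{1 \cdot 5 - 3}{2} = -9 + \frac{5 - 3}{2} = -9 + \frac{1}{2} \cdot 2 = -9 + 1 = -8$)
$d = \sqrt{1897}$ ($d = \sqrt{1905 - 8} = \sqrt{1897} \approx 43.555$)
$\sqrt{d + \frac{2468 - 901}{-450 + C}} = \sqrt{\sqrt{1897} + \frac{2468 - 901}{-450 + 1587}} = \sqrt{\sqrt{1897} + \frac{1567}{1137}} = \sqrt{\frac{1567}{1137} + \sqrt{1897}}$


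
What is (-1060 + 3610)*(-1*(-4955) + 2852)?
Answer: 19907850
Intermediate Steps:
(-1060 + 3610)*(-1*(-4955) + 2852) = 2550*(4955 + 2852) = 2550*7807 = 19907850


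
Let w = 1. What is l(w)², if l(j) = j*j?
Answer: 1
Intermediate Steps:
l(j) = j²
l(w)² = (1²)² = 1² = 1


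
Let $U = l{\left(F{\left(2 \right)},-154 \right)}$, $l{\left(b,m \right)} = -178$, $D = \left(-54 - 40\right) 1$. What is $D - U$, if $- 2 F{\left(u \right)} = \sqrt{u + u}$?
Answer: $84$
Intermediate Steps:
$F{\left(u \right)} = - \frac{\sqrt{2} \sqrt{u}}{2}$ ($F{\left(u \right)} = - \frac{\sqrt{u + u}}{2} = - \frac{\sqrt{2 u}}{2} = - \frac{\sqrt{2} \sqrt{u}}{2}$)
$D = -94$ ($D = \left(-94\right) 1 = -94$)
$U = -178$
$D - U = -94 - -178 = -94 + 178 = 84$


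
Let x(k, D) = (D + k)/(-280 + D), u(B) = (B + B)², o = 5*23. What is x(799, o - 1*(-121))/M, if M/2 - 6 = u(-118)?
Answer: -1035/4901776 ≈ -0.00021115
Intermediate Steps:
o = 115
u(B) = 4*B² (u(B) = (2*B)² = 4*B²)
x(k, D) = (D + k)/(-280 + D)
M = 111404 (M = 12 + 2*(4*(-118)²) = 12 + 2*(4*13924) = 12 + 2*55696 = 12 + 111392 = 111404)
x(799, o - 1*(-121))/M = (((115 - 1*(-121)) + 799)/(-280 + (115 - 1*(-121))))/111404 = (((115 + 121) + 799)/(-280 + (115 + 121)))*(1/111404) = ((236 + 799)/(-280 + 236))*(1/111404) = (1035/(-44))*(1/111404) = -1/44*1035*(1/111404) = -1035/44*1/111404 = -1035/4901776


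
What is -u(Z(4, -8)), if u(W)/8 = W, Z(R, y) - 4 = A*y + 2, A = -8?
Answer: -560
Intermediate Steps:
Z(R, y) = 6 - 8*y (Z(R, y) = 4 + (-8*y + 2) = 4 + (2 - 8*y) = 6 - 8*y)
u(W) = 8*W
-u(Z(4, -8)) = -8*(6 - 8*(-8)) = -8*(6 + 64) = -8*70 = -1*560 = -560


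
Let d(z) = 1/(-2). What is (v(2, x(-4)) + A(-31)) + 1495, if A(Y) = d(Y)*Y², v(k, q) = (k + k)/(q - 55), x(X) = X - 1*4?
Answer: 127819/126 ≈ 1014.4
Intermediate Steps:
x(X) = -4 + X (x(X) = X - 4 = -4 + X)
d(z) = -½
v(k, q) = 2*k/(-55 + q) (v(k, q) = (2*k)/(-55 + q) = 2*k/(-55 + q))
A(Y) = -Y²/2
(v(2, x(-4)) + A(-31)) + 1495 = (2*2/(-55 + (-4 - 4)) - ½*(-31)²) + 1495 = (2*2/(-55 - 8) - ½*961) + 1495 = (2*2/(-63) - 961/2) + 1495 = (2*2*(-1/63) - 961/2) + 1495 = (-4/63 - 961/2) + 1495 = -60551/126 + 1495 = 127819/126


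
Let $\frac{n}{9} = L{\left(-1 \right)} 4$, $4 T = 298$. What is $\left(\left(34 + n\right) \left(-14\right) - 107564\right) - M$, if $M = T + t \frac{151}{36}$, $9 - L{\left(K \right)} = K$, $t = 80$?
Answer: $- \frac{2042821}{18} \approx -1.1349 \cdot 10^{5}$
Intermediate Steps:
$L{\left(K \right)} = 9 - K$
$T = \frac{149}{2}$ ($T = \frac{1}{4} \cdot 298 = \frac{149}{2} \approx 74.5$)
$n = 360$ ($n = 9 \left(9 - -1\right) 4 = 9 \left(9 + 1\right) 4 = 9 \cdot 10 \cdot 4 = 9 \cdot 40 = 360$)
$M = \frac{7381}{18}$ ($M = \frac{149}{2} + 80 \cdot \frac{151}{36} = \frac{149}{2} + \frac{3020}{9} = \frac{7381}{18} \approx 410.06$)
$\left(\left(34 + n\right) \left(-14\right) - 107564\right) - M = \left(\left(34 + 360\right) \left(-14\right) - 107564\right) - \frac{7381}{18} = \left(394 \left(-14\right) - 107564\right) - \frac{7381}{18} = \left(-5516 - 107564\right) - \frac{7381}{18} = -113080 - \frac{7381}{18} = - \frac{2042821}{18}$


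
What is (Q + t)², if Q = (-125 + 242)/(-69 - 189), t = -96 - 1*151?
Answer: 452880961/7396 ≈ 61233.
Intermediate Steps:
t = -247 (t = -96 - 151 = -247)
Q = -39/86 (Q = 117/(-258) = 117*(-1/258) = -39/86 ≈ -0.45349)
(Q + t)² = (-39/86 - 247)² = (-21281/86)² = 452880961/7396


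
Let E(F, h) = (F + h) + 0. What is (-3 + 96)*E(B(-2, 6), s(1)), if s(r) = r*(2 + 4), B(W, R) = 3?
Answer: 837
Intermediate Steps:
s(r) = 6*r (s(r) = r*6 = 6*r)
E(F, h) = F + h
(-3 + 96)*E(B(-2, 6), s(1)) = (-3 + 96)*(3 + 6*1) = 93*(3 + 6) = 93*9 = 837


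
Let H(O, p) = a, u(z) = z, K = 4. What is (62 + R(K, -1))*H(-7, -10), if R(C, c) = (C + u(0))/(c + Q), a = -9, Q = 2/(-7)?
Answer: -530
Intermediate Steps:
Q = -2/7 (Q = 2*(-⅐) = -2/7 ≈ -0.28571)
H(O, p) = -9
R(C, c) = C/(-2/7 + c) (R(C, c) = (C + 0)/(c - 2/7) = C/(-2/7 + c))
(62 + R(K, -1))*H(-7, -10) = (62 + 7*4/(-2 + 7*(-1)))*(-9) = (62 + 7*4/(-2 - 7))*(-9) = (62 + 7*4/(-9))*(-9) = (62 + 7*4*(-⅑))*(-9) = (62 - 28/9)*(-9) = (530/9)*(-9) = -530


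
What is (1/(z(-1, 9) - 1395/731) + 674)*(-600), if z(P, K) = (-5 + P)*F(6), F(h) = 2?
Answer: -1370365400/3389 ≈ -4.0436e+5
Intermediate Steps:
z(P, K) = -10 + 2*P (z(P, K) = (-5 + P)*2 = -10 + 2*P)
(1/(z(-1, 9) - 1395/731) + 674)*(-600) = (1/((-10 + 2*(-1)) - 1395/731) + 674)*(-600) = (1/((-10 - 2) - 1395*1/731) + 674)*(-600) = (1/(-12 - 1395/731) + 674)*(-600) = (1/(-10167/731) + 674)*(-600) = (-731/10167 + 674)*(-600) = (6851827/10167)*(-600) = -1370365400/3389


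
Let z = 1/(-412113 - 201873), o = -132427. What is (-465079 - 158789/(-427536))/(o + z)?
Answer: 20347276699129705/5793705936582888 ≈ 3.5120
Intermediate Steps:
z = -1/613986 (z = 1/(-613986) = -1/613986 ≈ -1.6287e-6)
(-465079 - 158789/(-427536))/(o + z) = (-465079 - 158789/(-427536))/(-132427 - 1/613986) = (-465079 - 158789*(-1/427536))/(-81308324023/613986) = (-465079 + 158789/427536)*(-613986/81308324023) = -198837856555/427536*(-613986/81308324023) = 20347276699129705/5793705936582888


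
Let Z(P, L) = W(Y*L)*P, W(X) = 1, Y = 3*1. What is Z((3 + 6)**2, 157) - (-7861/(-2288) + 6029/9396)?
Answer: 413421395/5374512 ≈ 76.923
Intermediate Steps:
Y = 3
Z(P, L) = P (Z(P, L) = 1*P = P)
Z((3 + 6)**2, 157) - (-7861/(-2288) + 6029/9396) = (3 + 6)**2 - (-7861/(-2288) + 6029/9396) = 9**2 - (-7861*(-1/2288) + 6029*(1/9396)) = 81 - (7861/2288 + 6029/9396) = 81 - 1*21914077/5374512 = 81 - 21914077/5374512 = 413421395/5374512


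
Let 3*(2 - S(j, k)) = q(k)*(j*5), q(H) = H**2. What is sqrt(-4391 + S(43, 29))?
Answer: I*sqrt(581946)/3 ≈ 254.28*I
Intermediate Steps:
S(j, k) = 2 - 5*j*k**2/3 (S(j, k) = 2 - k**2*j*5/3 = 2 - k**2*5*j/3 = 2 - 5*j*k**2/3)
sqrt(-4391 + S(43, 29)) = sqrt(-4391 + (2 - 5/3*43*29**2)) = sqrt(-4391 + (2 - 5/3*43*841)) = sqrt(-4391 + (2 - 180815/3)) = sqrt(-4391 - 180809/3) = sqrt(-193982/3) = I*sqrt(581946)/3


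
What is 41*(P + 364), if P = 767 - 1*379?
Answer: 30832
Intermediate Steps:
P = 388 (P = 767 - 379 = 388)
41*(P + 364) = 41*(388 + 364) = 41*752 = 30832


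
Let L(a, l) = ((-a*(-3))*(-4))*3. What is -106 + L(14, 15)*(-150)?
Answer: 75494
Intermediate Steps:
L(a, l) = -36*a (L(a, l) = ((3*a)*(-4))*3 = -12*a*3 = -36*a)
-106 + L(14, 15)*(-150) = -106 - 36*14*(-150) = -106 - 504*(-150) = -106 + 75600 = 75494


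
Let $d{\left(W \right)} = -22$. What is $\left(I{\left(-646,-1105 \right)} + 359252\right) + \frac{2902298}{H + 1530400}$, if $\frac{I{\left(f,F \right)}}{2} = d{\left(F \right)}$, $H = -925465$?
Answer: $\frac{217300393778}{604935} \approx 3.5921 \cdot 10^{5}$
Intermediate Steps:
$I{\left(f,F \right)} = -44$ ($I{\left(f,F \right)} = 2 \left(-22\right) = -44$)
$\left(I{\left(-646,-1105 \right)} + 359252\right) + \frac{2902298}{H + 1530400} = \left(-44 + 359252\right) + \frac{2902298}{-925465 + 1530400} = 359208 + \frac{2902298}{604935} = \frac{217300393778}{604935}$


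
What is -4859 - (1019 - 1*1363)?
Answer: -4515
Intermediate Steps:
-4859 - (1019 - 1*1363) = -4859 - (1019 - 1363) = -4859 - 1*(-344) = -4859 + 344 = -4515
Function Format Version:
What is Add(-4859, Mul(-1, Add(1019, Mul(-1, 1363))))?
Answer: -4515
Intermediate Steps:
Add(-4859, Mul(-1, Add(1019, Mul(-1, 1363)))) = Add(-4859, Mul(-1, Add(1019, -1363))) = Add(-4859, Mul(-1, -344)) = Add(-4859, 344) = -4515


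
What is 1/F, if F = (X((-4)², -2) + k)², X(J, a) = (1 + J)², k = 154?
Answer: 1/196249 ≈ 5.0956e-6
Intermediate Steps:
F = 196249 (F = ((1 + (-4)²)² + 154)² = ((1 + 16)² + 154)² = (17² + 154)² = (289 + 154)² = 443² = 196249)
1/F = 1/196249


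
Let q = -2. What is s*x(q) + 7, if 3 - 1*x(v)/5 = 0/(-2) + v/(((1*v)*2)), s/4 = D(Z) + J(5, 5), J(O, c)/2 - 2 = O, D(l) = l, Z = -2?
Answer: 607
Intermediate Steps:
J(O, c) = 4 + 2*O
s = 48 (s = 4*(-2 + (4 + 2*5)) = 4*(-2 + (4 + 10)) = 4*(-2 + 14) = 4*12 = 48)
x(v) = 25/2 (x(v) = 15 - 5*(0/(-2) + v/(((1*v)*2))) = 15 - 5*(0*(-½) + v/((v*2))) = 15 - 5*(0 + v/((2*v))) = 15 - 5*(0 + v*(1/(2*v))) = 15 - 5*(0 + ½) = 15 - 5*½ = 15 - 5/2 = 25/2)
s*x(q) + 7 = 48*(25/2) + 7 = 600 + 7 = 607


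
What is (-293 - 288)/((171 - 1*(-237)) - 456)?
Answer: 581/48 ≈ 12.104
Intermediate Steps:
(-293 - 288)/((171 - 1*(-237)) - 456) = -581/((171 + 237) - 456) = -581/(408 - 456) = -581/(-48) = -581*(-1/48) = 581/48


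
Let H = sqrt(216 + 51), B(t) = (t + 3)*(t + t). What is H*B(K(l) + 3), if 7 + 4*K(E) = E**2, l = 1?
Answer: 27*sqrt(267)/2 ≈ 220.59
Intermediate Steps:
K(E) = -7/4 + E**2/4
B(t) = 2*t*(3 + t) (B(t) = (3 + t)*(2*t) = 2*t*(3 + t))
H = sqrt(267) ≈ 16.340
H*B(K(l) + 3) = sqrt(267)*(2*((-7/4 + (1/4)*1**2) + 3)*(3 + ((-7/4 + (1/4)*1**2) + 3))) = sqrt(267)*(2*((-7/4 + (1/4)*1) + 3)*(3 + ((-7/4 + (1/4)*1) + 3))) = sqrt(267)*(2*((-7/4 + 1/4) + 3)*(3 + ((-7/4 + 1/4) + 3))) = sqrt(267)*(2*(-3/2 + 3)*(3 + (-3/2 + 3))) = sqrt(267)*(2*(3/2)*(3 + 3/2)) = sqrt(267)*(2*(3/2)*(9/2)) = sqrt(267)*(27/2) = 27*sqrt(267)/2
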